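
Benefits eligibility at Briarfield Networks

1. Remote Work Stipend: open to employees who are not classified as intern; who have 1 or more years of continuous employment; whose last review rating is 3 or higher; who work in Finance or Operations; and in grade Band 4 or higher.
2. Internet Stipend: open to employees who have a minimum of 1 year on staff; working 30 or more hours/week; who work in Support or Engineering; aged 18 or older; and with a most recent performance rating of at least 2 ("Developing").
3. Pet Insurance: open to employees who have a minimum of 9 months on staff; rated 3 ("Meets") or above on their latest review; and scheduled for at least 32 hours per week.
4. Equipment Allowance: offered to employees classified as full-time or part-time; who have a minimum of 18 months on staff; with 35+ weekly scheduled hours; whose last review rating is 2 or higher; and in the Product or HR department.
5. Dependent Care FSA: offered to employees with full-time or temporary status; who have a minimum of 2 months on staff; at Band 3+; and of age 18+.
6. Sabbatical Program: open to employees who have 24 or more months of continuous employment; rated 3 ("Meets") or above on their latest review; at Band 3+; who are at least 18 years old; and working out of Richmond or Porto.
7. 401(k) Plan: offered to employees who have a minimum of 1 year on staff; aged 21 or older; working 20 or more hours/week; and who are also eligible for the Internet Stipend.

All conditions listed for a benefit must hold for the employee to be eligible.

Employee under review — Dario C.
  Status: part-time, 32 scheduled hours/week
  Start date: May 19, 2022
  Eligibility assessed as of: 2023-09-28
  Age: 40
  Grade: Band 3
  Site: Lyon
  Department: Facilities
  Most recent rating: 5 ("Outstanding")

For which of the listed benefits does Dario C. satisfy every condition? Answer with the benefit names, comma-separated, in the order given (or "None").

Service from May 19, 2022 to 2023-09-28: 497 days.
Remote Work Stipend — status part-time ✓ (not excluded); service 497 days ≥ 1 year (≈365 days) ✓; rating 5 ≥ 3 ✓; dept Facilities ✗ → not eligible.
Internet Stipend — service 497 days ≥ 1 year (≈365 days) ✓; 32 hrs/wk ≥ 30 ✓; dept Facilities ✗ → not eligible.
Pet Insurance — service 497 days ≥ 9 months (≈270 days) ✓; rating 5 ≥ 3 ✓; 32 hrs/wk ≥ 32 ✓ → eligible.
Equipment Allowance — status part-time ✓; service 497 days < 18 months (≈540 days) ✗ → not eligible.
Dependent Care FSA — status part-time ✗ (requires full-time or temporary) → not eligible.
Sabbatical Program — service 497 days < 24 months (≈720 days) ✗ → not eligible.
401(k) Plan — service 497 days ≥ 1 year (≈365 days) ✓; age 40 ≥ 21 ✓; 32 hrs/wk ≥ 20 ✓; not eligible for Internet Stipend ✗ → not eligible.

Pet Insurance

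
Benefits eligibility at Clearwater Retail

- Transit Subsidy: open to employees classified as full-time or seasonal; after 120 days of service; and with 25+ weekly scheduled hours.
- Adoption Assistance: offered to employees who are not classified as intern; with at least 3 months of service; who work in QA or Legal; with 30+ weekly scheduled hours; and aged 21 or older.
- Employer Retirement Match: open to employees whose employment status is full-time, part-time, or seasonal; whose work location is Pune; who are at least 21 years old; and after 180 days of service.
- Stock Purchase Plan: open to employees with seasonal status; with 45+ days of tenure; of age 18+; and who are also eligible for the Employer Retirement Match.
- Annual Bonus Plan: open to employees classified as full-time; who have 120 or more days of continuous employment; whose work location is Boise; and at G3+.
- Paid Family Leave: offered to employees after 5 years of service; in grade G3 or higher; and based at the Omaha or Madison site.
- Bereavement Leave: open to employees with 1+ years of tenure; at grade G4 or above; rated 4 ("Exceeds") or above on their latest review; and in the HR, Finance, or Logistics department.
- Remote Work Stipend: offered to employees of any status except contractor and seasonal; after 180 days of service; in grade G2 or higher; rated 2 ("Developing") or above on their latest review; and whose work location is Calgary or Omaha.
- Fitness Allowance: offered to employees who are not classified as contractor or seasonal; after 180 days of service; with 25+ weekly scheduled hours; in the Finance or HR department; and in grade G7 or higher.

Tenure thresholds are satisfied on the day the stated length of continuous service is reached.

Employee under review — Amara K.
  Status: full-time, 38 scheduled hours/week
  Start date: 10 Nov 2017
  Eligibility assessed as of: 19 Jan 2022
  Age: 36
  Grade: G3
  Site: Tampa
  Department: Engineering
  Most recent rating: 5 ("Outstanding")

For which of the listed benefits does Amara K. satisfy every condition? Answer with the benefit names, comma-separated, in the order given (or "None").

Transit Subsidy

Service from 10 Nov 2017 to 19 Jan 2022: 1531 days.
Transit Subsidy — status full-time ✓; service 1531 days ≥ 120 days ✓; 38 hrs/wk ≥ 25 ✓ → eligible.
Adoption Assistance — status full-time ✓ (not excluded); service 1531 days ≥ 3 months (≈90 days) ✓; dept Engineering ✗ → not eligible.
Employer Retirement Match — status full-time ✓; site Tampa ✗ (not Pune) → not eligible.
Stock Purchase Plan — status full-time ✗ (requires seasonal) → not eligible.
Annual Bonus Plan — status full-time ✓; service 1531 days ≥ 120 days ✓; site Tampa ✗ (not Boise) → not eligible.
Paid Family Leave — service 1531 days < 5 years (≈1825 days) ✗ → not eligible.
Bereavement Leave — service 1531 days ≥ 1 year (≈365 days) ✓; grade G3 < G4 ✗ → not eligible.
Remote Work Stipend — status full-time ✓ (not excluded); service 1531 days ≥ 180 days ✓; grade G3 ≥ G2 ✓; rating 5 ≥ 2 ✓; site Tampa ✗ (not Calgary or Omaha) → not eligible.
Fitness Allowance — status full-time ✓ (not excluded); service 1531 days ≥ 180 days ✓; 38 hrs/wk ≥ 25 ✓; dept Engineering ✗ → not eligible.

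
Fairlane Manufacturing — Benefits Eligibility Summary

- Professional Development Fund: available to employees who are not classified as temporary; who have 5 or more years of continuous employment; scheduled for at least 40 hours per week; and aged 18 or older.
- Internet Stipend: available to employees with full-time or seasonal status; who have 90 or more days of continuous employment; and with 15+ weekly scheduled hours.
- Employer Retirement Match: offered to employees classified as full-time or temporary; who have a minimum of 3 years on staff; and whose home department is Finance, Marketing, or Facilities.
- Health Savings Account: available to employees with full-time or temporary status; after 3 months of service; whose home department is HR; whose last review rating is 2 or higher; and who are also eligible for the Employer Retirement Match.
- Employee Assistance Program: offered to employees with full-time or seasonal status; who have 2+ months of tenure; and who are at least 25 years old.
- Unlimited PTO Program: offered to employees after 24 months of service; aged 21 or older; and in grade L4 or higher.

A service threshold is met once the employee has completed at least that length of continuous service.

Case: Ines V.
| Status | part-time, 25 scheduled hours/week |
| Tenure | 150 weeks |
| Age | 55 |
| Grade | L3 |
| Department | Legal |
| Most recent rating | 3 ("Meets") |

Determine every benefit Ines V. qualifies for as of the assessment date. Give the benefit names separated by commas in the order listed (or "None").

None

Professional Development Fund — status part-time ✓ (not excluded); service 150 weeks < 5 years (≈1825 days) ✗ → not eligible.
Internet Stipend — status part-time ✗ (requires full-time or seasonal) → not eligible.
Employer Retirement Match — status part-time ✗ (requires full-time or temporary) → not eligible.
Health Savings Account — status part-time ✗ (requires full-time or temporary) → not eligible.
Employee Assistance Program — status part-time ✗ (requires full-time or seasonal) → not eligible.
Unlimited PTO Program — service 150 weeks ≥ 24 months (≈720 days) ✓; age 55 ≥ 21 ✓; grade L3 < L4 ✗ → not eligible.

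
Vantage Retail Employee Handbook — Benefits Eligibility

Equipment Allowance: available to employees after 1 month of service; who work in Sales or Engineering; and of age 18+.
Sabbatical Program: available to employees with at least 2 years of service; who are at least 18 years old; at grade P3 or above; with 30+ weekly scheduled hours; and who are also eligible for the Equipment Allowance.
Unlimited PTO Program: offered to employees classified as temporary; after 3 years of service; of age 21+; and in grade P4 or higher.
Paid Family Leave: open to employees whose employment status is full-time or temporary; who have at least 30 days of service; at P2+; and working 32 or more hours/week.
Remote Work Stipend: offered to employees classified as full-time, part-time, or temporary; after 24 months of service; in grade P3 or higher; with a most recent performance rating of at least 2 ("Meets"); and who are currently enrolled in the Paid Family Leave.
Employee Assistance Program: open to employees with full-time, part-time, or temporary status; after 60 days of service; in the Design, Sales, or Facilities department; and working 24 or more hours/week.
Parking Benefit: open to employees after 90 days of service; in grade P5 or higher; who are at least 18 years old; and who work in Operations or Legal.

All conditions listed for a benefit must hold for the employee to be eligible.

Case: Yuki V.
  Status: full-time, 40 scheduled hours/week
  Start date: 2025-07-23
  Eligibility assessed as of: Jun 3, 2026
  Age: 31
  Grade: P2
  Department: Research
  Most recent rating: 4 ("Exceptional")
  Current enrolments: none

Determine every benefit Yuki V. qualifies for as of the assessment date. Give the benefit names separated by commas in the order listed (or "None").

Service from 2025-07-23 to Jun 3, 2026: 315 days.
Equipment Allowance — service 315 days ≥ 1 month (≈30 days) ✓; dept Research ✗ → not eligible.
Sabbatical Program — service 315 days < 2 years (≈730 days) ✗ → not eligible.
Unlimited PTO Program — status full-time ✗ (requires temporary) → not eligible.
Paid Family Leave — status full-time ✓; service 315 days ≥ 30 days ✓; grade P2 ≥ P2 ✓; 40 hrs/wk ≥ 32 ✓ → eligible.
Remote Work Stipend — status full-time ✓; service 315 days < 24 months (≈720 days) ✗ → not eligible.
Employee Assistance Program — status full-time ✓; service 315 days ≥ 60 days ✓; dept Research ✗ → not eligible.
Parking Benefit — service 315 days ≥ 90 days ✓; grade P2 < P5 ✗ → not eligible.

Paid Family Leave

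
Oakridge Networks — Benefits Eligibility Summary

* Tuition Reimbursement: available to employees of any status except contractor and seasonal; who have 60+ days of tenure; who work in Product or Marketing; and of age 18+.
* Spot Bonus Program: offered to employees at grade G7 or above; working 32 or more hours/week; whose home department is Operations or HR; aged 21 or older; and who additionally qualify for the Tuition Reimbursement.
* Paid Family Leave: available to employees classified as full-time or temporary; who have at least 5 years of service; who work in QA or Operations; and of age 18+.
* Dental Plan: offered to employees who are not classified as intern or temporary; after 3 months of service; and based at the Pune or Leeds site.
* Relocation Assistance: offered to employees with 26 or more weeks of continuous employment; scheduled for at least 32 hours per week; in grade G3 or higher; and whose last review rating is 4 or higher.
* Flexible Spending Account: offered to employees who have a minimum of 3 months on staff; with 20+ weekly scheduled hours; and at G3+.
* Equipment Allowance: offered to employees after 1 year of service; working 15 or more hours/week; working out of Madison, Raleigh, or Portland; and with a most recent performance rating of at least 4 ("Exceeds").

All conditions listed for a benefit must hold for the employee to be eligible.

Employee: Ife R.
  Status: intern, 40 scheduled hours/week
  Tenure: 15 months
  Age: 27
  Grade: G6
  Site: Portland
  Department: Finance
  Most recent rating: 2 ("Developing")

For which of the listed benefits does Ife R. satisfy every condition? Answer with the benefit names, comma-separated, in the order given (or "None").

Flexible Spending Account

Tuition Reimbursement — status intern ✓ (not excluded); service 15 months ≥ 60 days ✓; dept Finance ✗ → not eligible.
Spot Bonus Program — grade G6 < G7 ✗ → not eligible.
Paid Family Leave — status intern ✗ (requires full-time or temporary) → not eligible.
Dental Plan — status intern ✗ (excluded) → not eligible.
Relocation Assistance — service 15 months ≥ 26 weeks (≈182 days) ✓; 40 hrs/wk ≥ 32 ✓; grade G6 ≥ G3 ✓; rating 2 < 4 ✗ → not eligible.
Flexible Spending Account — service 15 months ≥ 3 months ✓; 40 hrs/wk ≥ 20 ✓; grade G6 ≥ G3 ✓ → eligible.
Equipment Allowance — service 15 months ≥ 1 year (≈365 days) ✓; 40 hrs/wk ≥ 15 ✓; site Portland ✓; rating 2 < 4 ✗ → not eligible.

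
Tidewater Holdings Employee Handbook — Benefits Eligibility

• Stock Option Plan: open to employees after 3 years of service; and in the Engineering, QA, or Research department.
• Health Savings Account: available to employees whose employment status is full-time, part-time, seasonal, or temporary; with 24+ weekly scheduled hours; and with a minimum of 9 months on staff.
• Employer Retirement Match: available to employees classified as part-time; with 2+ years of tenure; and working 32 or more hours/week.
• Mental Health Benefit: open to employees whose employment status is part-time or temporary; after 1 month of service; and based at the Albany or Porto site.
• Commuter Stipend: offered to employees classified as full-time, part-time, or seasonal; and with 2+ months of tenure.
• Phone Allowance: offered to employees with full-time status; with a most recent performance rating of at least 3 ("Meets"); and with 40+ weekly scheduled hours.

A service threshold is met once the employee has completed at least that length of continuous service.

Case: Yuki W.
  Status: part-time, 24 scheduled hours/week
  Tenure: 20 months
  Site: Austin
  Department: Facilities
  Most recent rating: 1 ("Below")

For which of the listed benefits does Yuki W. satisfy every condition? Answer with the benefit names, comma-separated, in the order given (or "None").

Health Savings Account, Commuter Stipend

Stock Option Plan — service 20 months < 3 years (≈1095 days) ✗ → not eligible.
Health Savings Account — status part-time ✓; 24 hrs/wk ≥ 24 ✓; service 20 months ≥ 9 months ✓ → eligible.
Employer Retirement Match — status part-time ✓; service 20 months < 2 years (≈730 days) ✗ → not eligible.
Mental Health Benefit — status part-time ✓; service 20 months ≥ 1 month ✓; site Austin ✗ (not Albany or Porto) → not eligible.
Commuter Stipend — status part-time ✓; service 20 months ≥ 2 months ✓ → eligible.
Phone Allowance — status part-time ✗ (requires full-time) → not eligible.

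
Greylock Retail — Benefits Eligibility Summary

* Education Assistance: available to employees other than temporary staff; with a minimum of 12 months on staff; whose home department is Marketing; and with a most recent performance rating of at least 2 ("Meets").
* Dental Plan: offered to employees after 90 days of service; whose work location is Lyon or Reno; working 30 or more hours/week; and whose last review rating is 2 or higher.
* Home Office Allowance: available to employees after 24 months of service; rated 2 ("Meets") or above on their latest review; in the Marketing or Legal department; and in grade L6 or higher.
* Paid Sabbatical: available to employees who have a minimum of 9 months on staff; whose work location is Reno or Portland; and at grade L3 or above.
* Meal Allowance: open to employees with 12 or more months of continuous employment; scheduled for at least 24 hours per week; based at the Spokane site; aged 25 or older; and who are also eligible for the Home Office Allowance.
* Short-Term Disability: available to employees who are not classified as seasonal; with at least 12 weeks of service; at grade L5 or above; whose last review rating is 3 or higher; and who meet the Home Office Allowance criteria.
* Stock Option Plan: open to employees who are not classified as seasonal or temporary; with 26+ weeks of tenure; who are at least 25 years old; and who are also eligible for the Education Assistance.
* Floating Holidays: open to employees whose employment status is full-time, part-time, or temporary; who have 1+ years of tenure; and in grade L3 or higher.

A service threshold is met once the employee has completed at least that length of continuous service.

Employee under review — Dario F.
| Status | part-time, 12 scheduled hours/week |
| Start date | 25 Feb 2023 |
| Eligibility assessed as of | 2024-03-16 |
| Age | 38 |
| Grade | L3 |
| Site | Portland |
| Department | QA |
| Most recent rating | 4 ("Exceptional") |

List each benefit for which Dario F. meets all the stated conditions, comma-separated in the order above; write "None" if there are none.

Service from 25 Feb 2023 to 2024-03-16: 385 days.
Education Assistance — status part-time ✓ (not excluded); service 385 days ≥ 12 months (≈360 days) ✓; dept QA ✗ → not eligible.
Dental Plan — service 385 days ≥ 90 days ✓; site Portland ✗ (not Lyon or Reno) → not eligible.
Home Office Allowance — service 385 days < 24 months (≈720 days) ✗ → not eligible.
Paid Sabbatical — service 385 days ≥ 9 months (≈270 days) ✓; site Portland ✓; grade L3 ≥ L3 ✓ → eligible.
Meal Allowance — service 385 days ≥ 12 months (≈360 days) ✓; 12 hrs/wk < 24 ✗ → not eligible.
Short-Term Disability — status part-time ✓ (not excluded); service 385 days ≥ 12 weeks (≈84 days) ✓; grade L3 < L5 ✗ → not eligible.
Stock Option Plan — status part-time ✓ (not excluded); service 385 days ≥ 26 weeks (≈182 days) ✓; age 38 ≥ 25 ✓; not eligible for Education Assistance ✗ → not eligible.
Floating Holidays — status part-time ✓; service 385 days ≥ 1 year (≈365 days) ✓; grade L3 ≥ L3 ✓ → eligible.

Paid Sabbatical, Floating Holidays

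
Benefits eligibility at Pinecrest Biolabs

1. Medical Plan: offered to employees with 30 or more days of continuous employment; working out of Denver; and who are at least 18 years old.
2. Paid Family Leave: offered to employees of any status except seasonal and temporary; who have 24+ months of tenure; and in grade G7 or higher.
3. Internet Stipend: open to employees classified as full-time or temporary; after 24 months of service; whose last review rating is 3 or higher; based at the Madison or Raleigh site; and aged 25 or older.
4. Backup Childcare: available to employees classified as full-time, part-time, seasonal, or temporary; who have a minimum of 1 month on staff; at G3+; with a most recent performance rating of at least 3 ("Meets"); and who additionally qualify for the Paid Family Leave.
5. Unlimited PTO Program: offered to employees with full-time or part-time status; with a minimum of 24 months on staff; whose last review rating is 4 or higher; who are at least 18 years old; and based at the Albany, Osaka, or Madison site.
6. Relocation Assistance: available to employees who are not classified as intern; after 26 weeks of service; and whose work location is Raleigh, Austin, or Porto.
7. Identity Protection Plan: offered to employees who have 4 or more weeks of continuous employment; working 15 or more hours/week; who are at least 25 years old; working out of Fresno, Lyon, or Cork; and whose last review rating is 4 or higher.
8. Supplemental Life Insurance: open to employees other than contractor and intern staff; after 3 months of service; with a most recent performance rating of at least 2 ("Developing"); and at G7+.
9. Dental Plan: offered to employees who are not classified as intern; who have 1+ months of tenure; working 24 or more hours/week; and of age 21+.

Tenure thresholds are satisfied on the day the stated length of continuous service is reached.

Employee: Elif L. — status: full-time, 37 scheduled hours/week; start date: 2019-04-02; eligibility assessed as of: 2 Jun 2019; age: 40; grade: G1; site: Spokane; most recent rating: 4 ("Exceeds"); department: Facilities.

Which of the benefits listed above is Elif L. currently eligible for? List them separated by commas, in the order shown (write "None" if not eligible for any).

Dental Plan

Service from 2019-04-02 to 2 Jun 2019: 61 days.
Medical Plan — service 61 days ≥ 30 days ✓; site Spokane ✗ (not Denver) → not eligible.
Paid Family Leave — status full-time ✓ (not excluded); service 61 days < 24 months (≈720 days) ✗ → not eligible.
Internet Stipend — status full-time ✓; service 61 days < 24 months (≈720 days) ✗ → not eligible.
Backup Childcare — status full-time ✓; service 61 days ≥ 1 month (≈30 days) ✓; grade G1 < G3 ✗ → not eligible.
Unlimited PTO Program — status full-time ✓; service 61 days < 24 months (≈720 days) ✗ → not eligible.
Relocation Assistance — status full-time ✓ (not excluded); service 61 days < 26 weeks (≈182 days) ✗ → not eligible.
Identity Protection Plan — service 61 days ≥ 4 weeks (≈28 days) ✓; 37 hrs/wk ≥ 15 ✓; age 40 ≥ 25 ✓; site Spokane ✗ (not Fresno, Lyon, or Cork) → not eligible.
Supplemental Life Insurance — status full-time ✓ (not excluded); service 61 days < 3 months (≈90 days) ✗ → not eligible.
Dental Plan — status full-time ✓ (not excluded); service 61 days ≥ 1 month (≈30 days) ✓; 37 hrs/wk ≥ 24 ✓; age 40 ≥ 21 ✓ → eligible.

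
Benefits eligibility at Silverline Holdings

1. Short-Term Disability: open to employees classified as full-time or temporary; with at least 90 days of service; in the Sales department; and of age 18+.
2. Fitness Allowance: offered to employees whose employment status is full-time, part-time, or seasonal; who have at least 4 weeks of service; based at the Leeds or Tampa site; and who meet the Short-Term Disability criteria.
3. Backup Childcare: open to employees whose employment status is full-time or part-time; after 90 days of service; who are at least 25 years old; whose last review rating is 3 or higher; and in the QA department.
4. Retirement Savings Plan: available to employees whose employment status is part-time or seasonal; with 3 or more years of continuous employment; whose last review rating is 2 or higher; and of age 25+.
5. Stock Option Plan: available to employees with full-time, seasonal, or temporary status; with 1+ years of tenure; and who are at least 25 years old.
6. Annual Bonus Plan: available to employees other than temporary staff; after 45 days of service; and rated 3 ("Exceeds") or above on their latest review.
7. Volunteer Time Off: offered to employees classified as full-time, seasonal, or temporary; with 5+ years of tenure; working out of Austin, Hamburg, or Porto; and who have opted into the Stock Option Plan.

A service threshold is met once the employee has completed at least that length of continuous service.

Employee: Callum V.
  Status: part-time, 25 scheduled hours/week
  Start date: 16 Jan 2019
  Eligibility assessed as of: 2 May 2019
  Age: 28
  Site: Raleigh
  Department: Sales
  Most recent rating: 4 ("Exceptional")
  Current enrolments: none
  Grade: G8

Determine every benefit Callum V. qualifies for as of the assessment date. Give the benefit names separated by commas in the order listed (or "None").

Annual Bonus Plan

Service from 16 Jan 2019 to 2 May 2019: 106 days.
Short-Term Disability — status part-time ✗ (requires full-time or temporary) → not eligible.
Fitness Allowance — status part-time ✓; service 106 days ≥ 4 weeks (≈28 days) ✓; site Raleigh ✗ (not Leeds or Tampa) → not eligible.
Backup Childcare — status part-time ✓; service 106 days ≥ 90 days ✓; age 28 ≥ 25 ✓; rating 4 ≥ 3 ✓; dept Sales ✗ → not eligible.
Retirement Savings Plan — status part-time ✓; service 106 days < 3 years (≈1095 days) ✗ → not eligible.
Stock Option Plan — status part-time ✗ (requires full-time, seasonal, or temporary) → not eligible.
Annual Bonus Plan — status part-time ✓ (not excluded); service 106 days ≥ 45 days ✓; rating 4 ≥ 3 ✓ → eligible.
Volunteer Time Off — status part-time ✗ (requires full-time, seasonal, or temporary) → not eligible.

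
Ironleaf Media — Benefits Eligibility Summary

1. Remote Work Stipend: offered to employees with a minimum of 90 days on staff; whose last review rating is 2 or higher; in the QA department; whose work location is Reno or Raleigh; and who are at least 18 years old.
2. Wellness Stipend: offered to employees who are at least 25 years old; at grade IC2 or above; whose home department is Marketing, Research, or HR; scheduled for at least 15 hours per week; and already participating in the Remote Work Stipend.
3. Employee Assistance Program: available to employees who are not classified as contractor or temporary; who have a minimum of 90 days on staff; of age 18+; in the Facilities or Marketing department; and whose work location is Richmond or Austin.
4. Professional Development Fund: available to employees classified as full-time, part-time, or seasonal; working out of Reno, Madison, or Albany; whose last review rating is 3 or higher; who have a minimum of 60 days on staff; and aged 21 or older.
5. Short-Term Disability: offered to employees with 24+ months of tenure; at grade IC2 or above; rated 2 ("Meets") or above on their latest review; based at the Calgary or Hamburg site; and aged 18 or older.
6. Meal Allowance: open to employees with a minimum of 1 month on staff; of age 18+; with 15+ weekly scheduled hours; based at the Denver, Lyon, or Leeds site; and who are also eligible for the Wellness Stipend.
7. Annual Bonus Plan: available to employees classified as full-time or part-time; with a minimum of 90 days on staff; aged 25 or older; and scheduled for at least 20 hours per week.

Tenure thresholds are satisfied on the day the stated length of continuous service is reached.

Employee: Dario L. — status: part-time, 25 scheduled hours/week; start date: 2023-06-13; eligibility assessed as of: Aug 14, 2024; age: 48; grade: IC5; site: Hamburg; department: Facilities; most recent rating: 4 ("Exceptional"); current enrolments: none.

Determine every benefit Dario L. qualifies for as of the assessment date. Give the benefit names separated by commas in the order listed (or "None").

Service from 2023-06-13 to Aug 14, 2024: 428 days.
Remote Work Stipend — service 428 days ≥ 90 days ✓; rating 4 ≥ 2 ✓; dept Facilities ✗ → not eligible.
Wellness Stipend — age 48 ≥ 25 ✓; grade IC5 ≥ IC2 ✓; dept Facilities ✗ → not eligible.
Employee Assistance Program — status part-time ✓ (not excluded); service 428 days ≥ 90 days ✓; age 48 ≥ 18 ✓; dept Facilities ✓; site Hamburg ✗ (not Richmond or Austin) → not eligible.
Professional Development Fund — status part-time ✓; site Hamburg ✗ (not Reno, Madison, or Albany) → not eligible.
Short-Term Disability — service 428 days < 24 months (≈720 days) ✗ → not eligible.
Meal Allowance — service 428 days ≥ 1 month (≈30 days) ✓; age 48 ≥ 18 ✓; 25 hrs/wk ≥ 15 ✓; site Hamburg ✗ (not Denver, Lyon, or Leeds) → not eligible.
Annual Bonus Plan — status part-time ✓; service 428 days ≥ 90 days ✓; age 48 ≥ 25 ✓; 25 hrs/wk ≥ 20 ✓ → eligible.

Annual Bonus Plan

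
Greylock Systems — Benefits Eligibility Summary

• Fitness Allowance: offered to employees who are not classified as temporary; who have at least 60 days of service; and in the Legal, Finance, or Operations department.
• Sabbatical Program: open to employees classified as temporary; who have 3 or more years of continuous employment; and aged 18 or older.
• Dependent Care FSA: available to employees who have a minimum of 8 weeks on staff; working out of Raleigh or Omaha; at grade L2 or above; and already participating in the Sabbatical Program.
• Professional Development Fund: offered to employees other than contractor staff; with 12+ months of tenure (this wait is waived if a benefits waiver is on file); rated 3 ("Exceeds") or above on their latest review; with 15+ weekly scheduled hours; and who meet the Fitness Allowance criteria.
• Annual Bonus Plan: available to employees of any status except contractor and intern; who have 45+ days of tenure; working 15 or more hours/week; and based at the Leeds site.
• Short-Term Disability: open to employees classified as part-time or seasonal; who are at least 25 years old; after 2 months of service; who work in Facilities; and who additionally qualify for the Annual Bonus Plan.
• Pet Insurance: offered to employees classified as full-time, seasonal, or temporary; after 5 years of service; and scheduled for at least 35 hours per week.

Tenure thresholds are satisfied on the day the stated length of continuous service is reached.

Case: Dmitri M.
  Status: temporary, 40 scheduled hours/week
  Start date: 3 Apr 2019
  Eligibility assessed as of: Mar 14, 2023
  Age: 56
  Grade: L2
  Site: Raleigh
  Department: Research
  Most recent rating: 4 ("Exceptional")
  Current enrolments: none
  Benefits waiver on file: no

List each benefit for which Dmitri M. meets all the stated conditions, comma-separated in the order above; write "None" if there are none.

Service from 3 Apr 2019 to Mar 14, 2023: 1441 days.
Fitness Allowance — status temporary ✗ (excluded) → not eligible.
Sabbatical Program — status temporary ✓; service 1441 days ≥ 3 years (≈1095 days) ✓; age 56 ≥ 18 ✓ → eligible.
Dependent Care FSA — service 1441 days ≥ 8 weeks (≈56 days) ✓; site Raleigh ✓; grade L2 ≥ L2 ✓; not enrolled in Sabbatical Program ✗ → not eligible.
Professional Development Fund — status temporary ✓ (not excluded); no waiver, service 1441 days ≥ 12 months (≈360 days) ✓; rating 4 ≥ 3 ✓; 40 hrs/wk ≥ 15 ✓; not eligible for Fitness Allowance ✗ → not eligible.
Annual Bonus Plan — status temporary ✓ (not excluded); service 1441 days ≥ 45 days ✓; 40 hrs/wk ≥ 15 ✓; site Raleigh ✗ (not Leeds) → not eligible.
Short-Term Disability — status temporary ✗ (requires part-time or seasonal) → not eligible.
Pet Insurance — status temporary ✓; service 1441 days < 5 years (≈1825 days) ✗ → not eligible.

Sabbatical Program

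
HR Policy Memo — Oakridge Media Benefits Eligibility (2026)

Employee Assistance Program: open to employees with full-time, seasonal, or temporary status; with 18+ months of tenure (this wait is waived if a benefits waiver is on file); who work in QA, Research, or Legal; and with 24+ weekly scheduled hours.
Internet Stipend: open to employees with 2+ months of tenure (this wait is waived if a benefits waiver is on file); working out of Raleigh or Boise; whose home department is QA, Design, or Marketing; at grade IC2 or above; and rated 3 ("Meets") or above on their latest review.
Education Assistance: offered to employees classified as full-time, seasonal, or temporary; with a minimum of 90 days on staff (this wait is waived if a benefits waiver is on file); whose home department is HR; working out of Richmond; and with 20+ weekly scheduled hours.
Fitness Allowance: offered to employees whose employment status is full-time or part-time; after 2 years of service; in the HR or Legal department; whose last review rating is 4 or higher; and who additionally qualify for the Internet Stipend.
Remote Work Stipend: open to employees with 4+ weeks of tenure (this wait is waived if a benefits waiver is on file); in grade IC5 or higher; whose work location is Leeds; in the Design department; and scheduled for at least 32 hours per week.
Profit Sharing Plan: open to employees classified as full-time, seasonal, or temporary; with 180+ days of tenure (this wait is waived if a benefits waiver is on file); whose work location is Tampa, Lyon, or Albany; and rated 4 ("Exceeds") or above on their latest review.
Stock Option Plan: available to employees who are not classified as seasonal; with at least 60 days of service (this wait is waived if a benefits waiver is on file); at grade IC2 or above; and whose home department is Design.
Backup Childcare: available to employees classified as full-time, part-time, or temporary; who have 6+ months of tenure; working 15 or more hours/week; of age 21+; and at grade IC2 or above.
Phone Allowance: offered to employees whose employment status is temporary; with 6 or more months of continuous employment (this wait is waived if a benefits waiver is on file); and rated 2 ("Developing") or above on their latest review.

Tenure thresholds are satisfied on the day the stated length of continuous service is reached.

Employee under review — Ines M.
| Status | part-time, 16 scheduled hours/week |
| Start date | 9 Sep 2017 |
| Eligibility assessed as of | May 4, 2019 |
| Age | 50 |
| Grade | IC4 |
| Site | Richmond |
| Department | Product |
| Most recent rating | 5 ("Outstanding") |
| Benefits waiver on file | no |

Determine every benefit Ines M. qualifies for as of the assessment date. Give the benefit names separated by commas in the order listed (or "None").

Service from 9 Sep 2017 to May 4, 2019: 602 days.
Employee Assistance Program — status part-time ✗ (requires full-time, seasonal, or temporary) → not eligible.
Internet Stipend — no waiver, service 602 days ≥ 2 months (≈60 days) ✓; site Richmond ✗ (not Raleigh or Boise) → not eligible.
Education Assistance — status part-time ✗ (requires full-time, seasonal, or temporary) → not eligible.
Fitness Allowance — status part-time ✓; service 602 days < 2 years (≈730 days) ✗ → not eligible.
Remote Work Stipend — no waiver, service 602 days ≥ 4 weeks (≈28 days) ✓; grade IC4 < IC5 ✗ → not eligible.
Profit Sharing Plan — status part-time ✗ (requires full-time, seasonal, or temporary) → not eligible.
Stock Option Plan — status part-time ✓ (not excluded); no waiver, service 602 days ≥ 60 days ✓; grade IC4 ≥ IC2 ✓; dept Product ✗ → not eligible.
Backup Childcare — status part-time ✓; service 602 days ≥ 6 months (≈180 days) ✓; 16 hrs/wk ≥ 15 ✓; age 50 ≥ 21 ✓; grade IC4 ≥ IC2 ✓ → eligible.
Phone Allowance — status part-time ✗ (requires temporary) → not eligible.

Backup Childcare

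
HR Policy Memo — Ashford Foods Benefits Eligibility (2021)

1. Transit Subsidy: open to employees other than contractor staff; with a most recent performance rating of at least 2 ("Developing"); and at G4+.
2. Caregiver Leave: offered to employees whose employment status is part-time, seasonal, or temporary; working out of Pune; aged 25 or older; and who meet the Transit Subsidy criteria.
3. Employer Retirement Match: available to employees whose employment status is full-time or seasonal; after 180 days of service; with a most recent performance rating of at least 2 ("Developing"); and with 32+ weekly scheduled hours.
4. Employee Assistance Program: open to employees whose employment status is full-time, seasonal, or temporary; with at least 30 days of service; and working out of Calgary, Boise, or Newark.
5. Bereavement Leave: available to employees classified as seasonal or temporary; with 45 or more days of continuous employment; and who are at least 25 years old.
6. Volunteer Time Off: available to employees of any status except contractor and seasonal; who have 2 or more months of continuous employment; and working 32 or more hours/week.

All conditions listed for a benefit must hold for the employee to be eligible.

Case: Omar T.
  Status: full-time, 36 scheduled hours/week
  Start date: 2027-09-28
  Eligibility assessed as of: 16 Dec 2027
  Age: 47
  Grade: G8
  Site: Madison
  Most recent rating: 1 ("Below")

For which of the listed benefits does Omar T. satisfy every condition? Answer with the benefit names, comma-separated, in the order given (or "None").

Service from 2027-09-28 to 16 Dec 2027: 79 days.
Transit Subsidy — status full-time ✓ (not excluded); rating 1 < 2 ✗ → not eligible.
Caregiver Leave — status full-time ✗ (requires part-time, seasonal, or temporary) → not eligible.
Employer Retirement Match — status full-time ✓; service 79 days < 180 days ✗ → not eligible.
Employee Assistance Program — status full-time ✓; service 79 days ≥ 30 days ✓; site Madison ✗ (not Calgary, Boise, or Newark) → not eligible.
Bereavement Leave — status full-time ✗ (requires seasonal or temporary) → not eligible.
Volunteer Time Off — status full-time ✓ (not excluded); service 79 days ≥ 2 months (≈60 days) ✓; 36 hrs/wk ≥ 32 ✓ → eligible.

Volunteer Time Off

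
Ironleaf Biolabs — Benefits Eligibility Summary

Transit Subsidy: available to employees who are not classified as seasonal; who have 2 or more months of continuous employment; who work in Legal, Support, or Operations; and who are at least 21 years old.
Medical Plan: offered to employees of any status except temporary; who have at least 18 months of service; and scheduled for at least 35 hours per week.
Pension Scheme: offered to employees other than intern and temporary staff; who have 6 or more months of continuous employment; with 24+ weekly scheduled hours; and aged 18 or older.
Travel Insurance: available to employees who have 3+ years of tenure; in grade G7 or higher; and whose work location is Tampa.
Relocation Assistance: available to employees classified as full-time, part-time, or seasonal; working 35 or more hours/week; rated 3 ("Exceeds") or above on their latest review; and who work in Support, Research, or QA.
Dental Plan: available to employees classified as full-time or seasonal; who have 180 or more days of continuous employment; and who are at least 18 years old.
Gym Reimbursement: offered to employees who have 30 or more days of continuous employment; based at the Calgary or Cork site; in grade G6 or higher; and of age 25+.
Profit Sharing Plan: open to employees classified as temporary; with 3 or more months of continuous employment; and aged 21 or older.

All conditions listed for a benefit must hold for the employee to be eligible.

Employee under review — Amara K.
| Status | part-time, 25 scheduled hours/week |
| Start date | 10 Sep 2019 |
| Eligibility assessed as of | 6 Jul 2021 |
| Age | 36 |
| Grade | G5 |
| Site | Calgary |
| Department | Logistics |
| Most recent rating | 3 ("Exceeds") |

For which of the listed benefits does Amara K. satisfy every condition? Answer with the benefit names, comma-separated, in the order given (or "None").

Pension Scheme

Service from 10 Sep 2019 to 6 Jul 2021: 665 days.
Transit Subsidy — status part-time ✓ (not excluded); service 665 days ≥ 2 months (≈60 days) ✓; dept Logistics ✗ → not eligible.
Medical Plan — status part-time ✓ (not excluded); service 665 days ≥ 18 months (≈540 days) ✓; 25 hrs/wk < 35 ✗ → not eligible.
Pension Scheme — status part-time ✓ (not excluded); service 665 days ≥ 6 months (≈180 days) ✓; 25 hrs/wk ≥ 24 ✓; age 36 ≥ 18 ✓ → eligible.
Travel Insurance — service 665 days < 3 years (≈1095 days) ✗ → not eligible.
Relocation Assistance — status part-time ✓; 25 hrs/wk < 35 ✗ → not eligible.
Dental Plan — status part-time ✗ (requires full-time or seasonal) → not eligible.
Gym Reimbursement — service 665 days ≥ 30 days ✓; site Calgary ✓; grade G5 < G6 ✗ → not eligible.
Profit Sharing Plan — status part-time ✗ (requires temporary) → not eligible.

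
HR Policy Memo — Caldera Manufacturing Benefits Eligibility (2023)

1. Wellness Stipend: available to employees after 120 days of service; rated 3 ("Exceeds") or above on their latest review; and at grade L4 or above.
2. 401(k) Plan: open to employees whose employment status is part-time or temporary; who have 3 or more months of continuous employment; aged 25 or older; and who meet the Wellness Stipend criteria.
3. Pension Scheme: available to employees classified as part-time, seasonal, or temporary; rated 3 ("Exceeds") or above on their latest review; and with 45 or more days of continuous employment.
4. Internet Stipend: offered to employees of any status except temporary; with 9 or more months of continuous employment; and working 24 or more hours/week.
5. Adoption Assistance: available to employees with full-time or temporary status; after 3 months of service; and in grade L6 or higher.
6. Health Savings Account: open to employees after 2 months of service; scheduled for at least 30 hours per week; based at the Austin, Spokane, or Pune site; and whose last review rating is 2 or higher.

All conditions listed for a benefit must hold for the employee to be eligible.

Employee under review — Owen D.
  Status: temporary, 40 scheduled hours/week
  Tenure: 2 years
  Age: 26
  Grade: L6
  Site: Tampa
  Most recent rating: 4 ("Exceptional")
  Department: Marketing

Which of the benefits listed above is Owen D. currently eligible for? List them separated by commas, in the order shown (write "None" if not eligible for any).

Wellness Stipend, 401(k) Plan, Pension Scheme, Adoption Assistance

Wellness Stipend — service 2 years ≥ 120 days ✓; rating 4 ≥ 3 ✓; grade L6 ≥ L4 ✓ → eligible.
401(k) Plan — status temporary ✓; service 2 years ≥ 3 months (≈90 days) ✓; age 26 ≥ 25 ✓; eligible for Wellness Stipend ✓ → eligible.
Pension Scheme — status temporary ✓; rating 4 ≥ 3 ✓; service 2 years ≥ 45 days ✓ → eligible.
Internet Stipend — status temporary ✗ (excluded) → not eligible.
Adoption Assistance — status temporary ✓; service 2 years ≥ 3 months (≈90 days) ✓; grade L6 ≥ L6 ✓ → eligible.
Health Savings Account — service 2 years ≥ 2 months (≈60 days) ✓; 40 hrs/wk ≥ 30 ✓; site Tampa ✗ (not Austin, Spokane, or Pune) → not eligible.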